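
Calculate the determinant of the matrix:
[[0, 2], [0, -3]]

For a 2×2 matrix [[a, b], [c, d]], det = ad - bc
det = (0)(-3) - (2)(0) = 0 - 0 = 0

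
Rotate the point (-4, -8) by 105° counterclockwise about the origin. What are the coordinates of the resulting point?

Rotation matrix for 105°: [[cos 105°, -sin 105°], [sin 105°, cos 105°]] ≈ [[-0.258819, -0.965926], [0.965926, -0.258819]]
[[-0.258819, -0.965926], [0.965926, -0.258819]] × [-4, -8]ᵀ ≈ [8.7627, -1.7932]ᵀ
Result: (8.7627, -1.7932)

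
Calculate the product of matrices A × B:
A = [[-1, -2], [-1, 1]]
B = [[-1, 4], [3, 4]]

Matrix multiplication:
C[0][0] = -1×-1 + -2×3 = -5
C[0][1] = -1×4 + -2×4 = -12
C[1][0] = -1×-1 + 1×3 = 4
C[1][1] = -1×4 + 1×4 = 0
Result: [[-5, -12], [4, 0]]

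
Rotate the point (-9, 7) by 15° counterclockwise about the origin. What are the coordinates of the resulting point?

Rotation matrix for 15°: [[cos 15°, -sin 15°], [sin 15°, cos 15°]] ≈ [[0.965926, -0.258819], [0.258819, 0.965926]]
[[0.965926, -0.258819], [0.258819, 0.965926]] × [-9, 7]ᵀ ≈ [-10.5051, 4.4321]ᵀ
Result: (-10.5051, 4.4321)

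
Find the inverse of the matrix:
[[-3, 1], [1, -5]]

For [[a,b],[c,d]], inverse = (1/det)·[[d,-b],[-c,a]]
det = (-3)(-5) - (1)(1) = 15 - 1 = 14
Inverse = (1/14)·[[-5, -1], [-1, -3]]
= [[-5/14, -1/14], [-1/14, -3/14]]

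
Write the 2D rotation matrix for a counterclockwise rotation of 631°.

Rotation matrix formula: [[cos θ, -sin θ], [sin θ, cos θ]]
For θ = 631°:
cos(631°) = 0.0175
sin(631°) = -0.9998
Result: [[0.0175, 0.9998], [-0.9998, 0.0175]]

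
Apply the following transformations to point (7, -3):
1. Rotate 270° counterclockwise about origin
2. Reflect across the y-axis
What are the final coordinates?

Step 1: Rotate 270° → (-3, -7)
Step 2: Reflect across y-axis → (3, -7)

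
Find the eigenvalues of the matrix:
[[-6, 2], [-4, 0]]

Characteristic equation: det(A - λI) = 0
λ² - (trace)λ + (det) = 0
trace = -6 + 0 = -6, det = (-6)(0) - (2)(-4) = 8
λ² - (-6)λ + (8) = 0
λ = (-6 ± √((-6)² - 4·(8))) / 2 = (-6 ± √4) / 2
Solving: λ = -4, -2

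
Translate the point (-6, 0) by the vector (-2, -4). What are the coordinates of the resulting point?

Translation by (-2, -4) (homogeneous matrix [[1, 0, -2], [0, 1, -4], [0, 0, 1]]):
x' = -6 + -2 = -8
y' = 0 + -4 = -4
Result: (-8, -4)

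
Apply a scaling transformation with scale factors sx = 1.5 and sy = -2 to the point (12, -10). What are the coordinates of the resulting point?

Scaling matrix:
[[1.50, 0], [0, -2]]
Result: (12 × 1.5, -10 × -2) = (18, 20)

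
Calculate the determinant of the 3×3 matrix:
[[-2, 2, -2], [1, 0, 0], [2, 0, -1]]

Expansion along first row:
det = -2·det([[0,0],[0,-1]]) - 2·det([[1,0],[2,-1]]) + -2·det([[1,0],[2,0]])
    = -2·(0·-1 - 0·0) - 2·(1·-1 - 0·2) + -2·(1·0 - 0·2)
    = -2·0 - 2·-1 + -2·0
    = 0 + 2 + 0 = 2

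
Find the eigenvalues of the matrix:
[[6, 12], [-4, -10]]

Characteristic equation: det(A - λI) = 0
λ² - (trace)λ + (det) = 0
trace = 6 + -10 = -4, det = (6)(-10) - (12)(-4) = -12
λ² - (-4)λ + (-12) = 0
λ = (-4 ± √((-4)² - 4·(-12))) / 2 = (-4 ± √64) / 2
Solving: λ = -6, 2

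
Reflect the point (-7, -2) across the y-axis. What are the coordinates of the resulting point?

Reflection across y-axis: (-7, -2) → (7, -2)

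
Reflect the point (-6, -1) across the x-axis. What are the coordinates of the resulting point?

Reflection across x-axis: (-6, -1) → (-6, 1)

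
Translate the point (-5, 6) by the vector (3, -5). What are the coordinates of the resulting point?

Translation by (3, -5) (homogeneous matrix [[1, 0, 3], [0, 1, -5], [0, 0, 1]]):
x' = -5 + 3 = -2
y' = 6 + -5 = 1
Result: (-2, 1)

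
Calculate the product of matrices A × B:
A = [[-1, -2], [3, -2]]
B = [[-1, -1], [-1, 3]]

Matrix multiplication:
C[0][0] = -1×-1 + -2×-1 = 3
C[0][1] = -1×-1 + -2×3 = -5
C[1][0] = 3×-1 + -2×-1 = -1
C[1][1] = 3×-1 + -2×3 = -9
Result: [[3, -5], [-1, -9]]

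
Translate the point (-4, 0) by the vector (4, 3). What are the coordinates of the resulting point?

Translation by (4, 3) (homogeneous matrix [[1, 0, 4], [0, 1, 3], [0, 0, 1]]):
x' = -4 + 4 = 0
y' = 0 + 3 = 3
Result: (0, 3)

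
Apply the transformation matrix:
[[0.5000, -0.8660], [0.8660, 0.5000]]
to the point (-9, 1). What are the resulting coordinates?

Matrix multiplication:
[[0.5000, -0.8660], [0.8660, 0.5000]] × [-9, 1]ᵀ
= [(0.5000)(-9) + (-0.8660)(1), (0.8660)(-9) + (0.5000)(1)]ᵀ
= [-5.3660, -7.2940]ᵀ
Result: (-5.3660, -7.2940)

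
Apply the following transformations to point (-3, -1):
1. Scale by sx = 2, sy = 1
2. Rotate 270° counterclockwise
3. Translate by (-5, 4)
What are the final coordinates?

Step 1: Scale → (-6, -1)
Step 2: Rotate 270° → (-1, 6)
Step 3: Translate → (-6, 10)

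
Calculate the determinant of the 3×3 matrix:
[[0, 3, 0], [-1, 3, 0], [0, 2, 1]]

Expansion along first row:
det = 0·det([[3,0],[2,1]]) - 3·det([[-1,0],[0,1]]) + 0·det([[-1,3],[0,2]])
    = 0·(3·1 - 0·2) - 3·(-1·1 - 0·0) + 0·(-1·2 - 3·0)
    = 0·3 - 3·-1 + 0·-2
    = 0 + 3 + 0 = 3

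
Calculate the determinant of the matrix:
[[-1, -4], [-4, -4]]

For a 2×2 matrix [[a, b], [c, d]], det = ad - bc
det = (-1)(-4) - (-4)(-4) = 4 - 16 = -12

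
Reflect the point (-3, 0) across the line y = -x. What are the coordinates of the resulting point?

Reflection across line y = -x: (-3, 0) → (0, 3)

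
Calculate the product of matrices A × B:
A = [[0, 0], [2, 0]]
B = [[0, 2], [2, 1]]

Matrix multiplication:
C[0][0] = 0×0 + 0×2 = 0
C[0][1] = 0×2 + 0×1 = 0
C[1][0] = 2×0 + 0×2 = 0
C[1][1] = 2×2 + 0×1 = 4
Result: [[0, 0], [0, 4]]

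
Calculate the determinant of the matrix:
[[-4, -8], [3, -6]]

For a 2×2 matrix [[a, b], [c, d]], det = ad - bc
det = (-4)(-6) - (-8)(3) = 24 - -24 = 48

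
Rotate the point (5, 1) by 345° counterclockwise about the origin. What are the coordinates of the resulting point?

Rotation matrix for 345°: [[cos 345°, -sin 345°], [sin 345°, cos 345°]] ≈ [[0.965926, 0.258819], [-0.258819, 0.965926]]
[[0.965926, 0.258819], [-0.258819, 0.965926]] × [5, 1]ᵀ ≈ [5.0884, -0.3282]ᵀ
Result: (5.0884, -0.3282)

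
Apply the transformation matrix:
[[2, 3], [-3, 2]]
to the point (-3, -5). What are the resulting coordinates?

Matrix multiplication:
[[2, 3], [-3, 2]] × [-3, -5]ᵀ
= [(2)(-3) + (3)(-5), (-3)(-3) + (2)(-5)]ᵀ
= [-21, -1]ᵀ
Result: (-21, -1)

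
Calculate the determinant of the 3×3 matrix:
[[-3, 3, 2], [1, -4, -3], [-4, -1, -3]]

Expansion along first row:
det = -3·det([[-4,-3],[-1,-3]]) - 3·det([[1,-3],[-4,-3]]) + 2·det([[1,-4],[-4,-1]])
    = -3·(-4·-3 - -3·-1) - 3·(1·-3 - -3·-4) + 2·(1·-1 - -4·-4)
    = -3·9 - 3·-15 + 2·-17
    = -27 + 45 + -34 = -16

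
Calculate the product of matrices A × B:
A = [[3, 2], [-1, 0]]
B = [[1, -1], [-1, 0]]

Matrix multiplication:
C[0][0] = 3×1 + 2×-1 = 1
C[0][1] = 3×-1 + 2×0 = -3
C[1][0] = -1×1 + 0×-1 = -1
C[1][1] = -1×-1 + 0×0 = 1
Result: [[1, -3], [-1, 1]]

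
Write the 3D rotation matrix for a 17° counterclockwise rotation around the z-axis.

Rotation matrix for counterclockwise 17° around z-axis:
cos(17°) = 0.9563, sin(17°) = 0.2924
Result: [[0.9563, -0.2924, 0], [0.2924, 0.9563, 0], [0, 0, 1]]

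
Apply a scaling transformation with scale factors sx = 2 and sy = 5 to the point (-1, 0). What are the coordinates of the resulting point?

Scaling matrix:
[[2, 0], [0, 5]]
Result: (-1 × 2, 0 × 5) = (-2, 0)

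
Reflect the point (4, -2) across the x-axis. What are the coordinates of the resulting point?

Reflection across x-axis: (4, -2) → (4, 2)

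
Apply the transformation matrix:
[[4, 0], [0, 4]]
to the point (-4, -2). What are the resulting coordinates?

Matrix multiplication:
[[4, 0], [0, 4]] × [-4, -2]ᵀ
= [(4)(-4) + (0)(-2), (0)(-4) + (4)(-2)]ᵀ
= [-16, -8]ᵀ
Result: (-16, -8)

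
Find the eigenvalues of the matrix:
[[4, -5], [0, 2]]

Characteristic equation: det(A - λI) = 0
λ² - (trace)λ + (det) = 0
trace = 4 + 2 = 6, det = (4)(2) - (-5)(0) = 8
λ² - (6)λ + (8) = 0
λ = (6 ± √((6)² - 4·(8))) / 2 = (6 ± √4) / 2
Solving: λ = 2, 4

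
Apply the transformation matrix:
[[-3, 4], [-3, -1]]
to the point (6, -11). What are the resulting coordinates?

Matrix multiplication:
[[-3, 4], [-3, -1]] × [6, -11]ᵀ
= [(-3)(6) + (4)(-11), (-3)(6) + (-1)(-11)]ᵀ
= [-62, -7]ᵀ
Result: (-62, -7)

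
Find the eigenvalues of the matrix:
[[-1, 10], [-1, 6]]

Characteristic equation: det(A - λI) = 0
λ² - (trace)λ + (det) = 0
trace = -1 + 6 = 5, det = (-1)(6) - (10)(-1) = 4
λ² - (5)λ + (4) = 0
λ = (5 ± √((5)² - 4·(4))) / 2 = (5 ± √9) / 2
Solving: λ = 1, 4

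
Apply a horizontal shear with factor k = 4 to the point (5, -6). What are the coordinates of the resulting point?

Shear matrix for horizontal shear with factor k = 4:
[[1, 4], [0, 1]]
Result: (5, -6) → (-19, -6)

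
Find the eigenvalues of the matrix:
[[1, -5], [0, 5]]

Characteristic equation: det(A - λI) = 0
λ² - (trace)λ + (det) = 0
trace = 1 + 5 = 6, det = (1)(5) - (-5)(0) = 5
λ² - (6)λ + (5) = 0
λ = (6 ± √((6)² - 4·(5))) / 2 = (6 ± √16) / 2
Solving: λ = 1, 5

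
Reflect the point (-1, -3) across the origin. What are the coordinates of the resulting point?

Reflection across origin: (-1, -3) → (1, 3)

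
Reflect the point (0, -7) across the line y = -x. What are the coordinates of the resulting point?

Reflection across line y = -x: (0, -7) → (7, 0)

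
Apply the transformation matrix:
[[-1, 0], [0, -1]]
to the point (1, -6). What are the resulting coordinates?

Matrix multiplication:
[[-1, 0], [0, -1]] × [1, -6]ᵀ
= [(-1)(1) + (0)(-6), (0)(1) + (-1)(-6)]ᵀ
= [-1, 6]ᵀ
Result: (-1, 6)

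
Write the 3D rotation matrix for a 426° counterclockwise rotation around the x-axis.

Rotation matrix for counterclockwise 426° around x-axis:
cos(426°) = 0.4067, sin(426°) = 0.9135
Result: [[1, 0, 0], [0, 0.4067, -0.9135], [0, 0.9135, 0.4067]]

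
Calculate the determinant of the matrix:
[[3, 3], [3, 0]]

For a 2×2 matrix [[a, b], [c, d]], det = ad - bc
det = (3)(0) - (3)(3) = 0 - 9 = -9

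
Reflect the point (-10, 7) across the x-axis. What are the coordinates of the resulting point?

Reflection across x-axis: (-10, 7) → (-10, -7)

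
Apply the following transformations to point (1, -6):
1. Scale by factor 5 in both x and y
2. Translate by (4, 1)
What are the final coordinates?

Step 1: Scale (1, -6) by 5 → (5, -30)
Step 2: Translate by (4, 1) → (9, -29)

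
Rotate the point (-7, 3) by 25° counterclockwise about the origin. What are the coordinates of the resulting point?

Rotation matrix for 25°: [[cos 25°, -sin 25°], [sin 25°, cos 25°]] ≈ [[0.906308, -0.422618], [0.422618, 0.906308]]
[[0.906308, -0.422618], [0.422618, 0.906308]] × [-7, 3]ᵀ ≈ [-7.6120, -0.2394]ᵀ
Result: (-7.6120, -0.2394)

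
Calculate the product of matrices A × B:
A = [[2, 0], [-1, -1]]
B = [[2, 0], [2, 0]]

Matrix multiplication:
C[0][0] = 2×2 + 0×2 = 4
C[0][1] = 2×0 + 0×0 = 0
C[1][0] = -1×2 + -1×2 = -4
C[1][1] = -1×0 + -1×0 = 0
Result: [[4, 0], [-4, 0]]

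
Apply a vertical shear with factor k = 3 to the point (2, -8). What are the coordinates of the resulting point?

Shear matrix for vertical shear with factor k = 3:
[[1, 0], [3, 1]]
Result: (2, -8) → (2, -2)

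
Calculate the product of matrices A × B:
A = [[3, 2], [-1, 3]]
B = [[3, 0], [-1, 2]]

Matrix multiplication:
C[0][0] = 3×3 + 2×-1 = 7
C[0][1] = 3×0 + 2×2 = 4
C[1][0] = -1×3 + 3×-1 = -6
C[1][1] = -1×0 + 3×2 = 6
Result: [[7, 4], [-6, 6]]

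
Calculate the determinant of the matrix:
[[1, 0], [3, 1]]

For a 2×2 matrix [[a, b], [c, d]], det = ad - bc
det = (1)(1) - (0)(3) = 1 - 0 = 1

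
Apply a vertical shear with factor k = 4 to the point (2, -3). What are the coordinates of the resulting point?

Shear matrix for vertical shear with factor k = 4:
[[1, 0], [4, 1]]
Result: (2, -3) → (2, 5)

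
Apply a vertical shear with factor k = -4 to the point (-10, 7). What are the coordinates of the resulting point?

Shear matrix for vertical shear with factor k = -4:
[[1, 0], [-4, 1]]
Result: (-10, 7) → (-10, 47)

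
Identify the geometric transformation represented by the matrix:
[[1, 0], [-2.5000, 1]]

This matrix represents: vertical shear with factor -2.5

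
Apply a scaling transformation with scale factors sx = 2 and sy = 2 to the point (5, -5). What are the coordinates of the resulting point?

Scaling matrix:
[[2, 0], [0, 2]]
Result: (5 × 2, -5 × 2) = (10, -10)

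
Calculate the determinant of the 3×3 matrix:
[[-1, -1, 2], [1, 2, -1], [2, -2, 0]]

Expansion along first row:
det = -1·det([[2,-1],[-2,0]]) - -1·det([[1,-1],[2,0]]) + 2·det([[1,2],[2,-2]])
    = -1·(2·0 - -1·-2) - -1·(1·0 - -1·2) + 2·(1·-2 - 2·2)
    = -1·-2 - -1·2 + 2·-6
    = 2 + 2 + -12 = -8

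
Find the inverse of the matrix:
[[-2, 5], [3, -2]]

For [[a,b],[c,d]], inverse = (1/det)·[[d,-b],[-c,a]]
det = (-2)(-2) - (5)(3) = 4 - 15 = -11
Inverse = (1/-11)·[[-2, -5], [-3, -2]]
= [[2/11, 5/11], [3/11, 2/11]]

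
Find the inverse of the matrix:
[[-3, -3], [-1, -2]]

For [[a,b],[c,d]], inverse = (1/det)·[[d,-b],[-c,a]]
det = (-3)(-2) - (-3)(-1) = 6 - 3 = 3
Inverse = (1/3)·[[-2, 3], [1, -3]]
= [[-2/3, 1], [1/3, -1]]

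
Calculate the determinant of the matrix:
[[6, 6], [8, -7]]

For a 2×2 matrix [[a, b], [c, d]], det = ad - bc
det = (6)(-7) - (6)(8) = -42 - 48 = -90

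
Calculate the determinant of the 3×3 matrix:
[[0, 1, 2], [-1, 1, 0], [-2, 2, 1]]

Expansion along first row:
det = 0·det([[1,0],[2,1]]) - 1·det([[-1,0],[-2,1]]) + 2·det([[-1,1],[-2,2]])
    = 0·(1·1 - 0·2) - 1·(-1·1 - 0·-2) + 2·(-1·2 - 1·-2)
    = 0·1 - 1·-1 + 2·0
    = 0 + 1 + 0 = 1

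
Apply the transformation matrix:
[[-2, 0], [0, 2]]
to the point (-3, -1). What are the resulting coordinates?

Matrix multiplication:
[[-2, 0], [0, 2]] × [-3, -1]ᵀ
= [(-2)(-3) + (0)(-1), (0)(-3) + (2)(-1)]ᵀ
= [6, -2]ᵀ
Result: (6, -2)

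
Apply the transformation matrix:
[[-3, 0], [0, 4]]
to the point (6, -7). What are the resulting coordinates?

Matrix multiplication:
[[-3, 0], [0, 4]] × [6, -7]ᵀ
= [(-3)(6) + (0)(-7), (0)(6) + (4)(-7)]ᵀ
= [-18, -28]ᵀ
Result: (-18, -28)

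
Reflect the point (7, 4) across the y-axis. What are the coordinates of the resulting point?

Reflection across y-axis: (7, 4) → (-7, 4)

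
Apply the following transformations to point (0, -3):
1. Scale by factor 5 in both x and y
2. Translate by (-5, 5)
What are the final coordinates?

Step 1: Scale (0, -3) by 5 → (0, -15)
Step 2: Translate by (-5, 5) → (-5, -10)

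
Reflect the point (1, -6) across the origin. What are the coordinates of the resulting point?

Reflection across origin: (1, -6) → (-1, 6)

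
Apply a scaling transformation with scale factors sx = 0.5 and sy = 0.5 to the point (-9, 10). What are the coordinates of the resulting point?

Scaling matrix:
[[0.50, 0], [0, 0.50]]
Result: (-9 × 0.5, 10 × 0.5) = (-4.5, 5)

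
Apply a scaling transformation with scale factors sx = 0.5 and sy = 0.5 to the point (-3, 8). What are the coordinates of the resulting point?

Scaling matrix:
[[0.50, 0], [0, 0.50]]
Result: (-3 × 0.5, 8 × 0.5) = (-1.5, 4)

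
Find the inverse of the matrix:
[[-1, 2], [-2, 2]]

For [[a,b],[c,d]], inverse = (1/det)·[[d,-b],[-c,a]]
det = (-1)(2) - (2)(-2) = -2 - -4 = 2
Inverse = (1/2)·[[2, -2], [2, -1]]
= [[1, -1], [1, -1/2]]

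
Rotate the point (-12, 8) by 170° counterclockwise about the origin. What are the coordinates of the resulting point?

Rotation matrix for 170°: [[cos 170°, -sin 170°], [sin 170°, cos 170°]] ≈ [[-0.984808, -0.173648], [0.173648, -0.984808]]
[[-0.984808, -0.173648], [0.173648, -0.984808]] × [-12, 8]ᵀ ≈ [10.4285, -9.9622]ᵀ
Result: (10.4285, -9.9622)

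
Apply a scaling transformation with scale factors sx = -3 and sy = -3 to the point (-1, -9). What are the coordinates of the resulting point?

Scaling matrix:
[[-3, 0], [0, -3]]
Result: (-1 × -3, -9 × -3) = (3, 27)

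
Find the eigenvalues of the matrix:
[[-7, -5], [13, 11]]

Characteristic equation: det(A - λI) = 0
λ² - (trace)λ + (det) = 0
trace = -7 + 11 = 4, det = (-7)(11) - (-5)(13) = -12
λ² - (4)λ + (-12) = 0
λ = (4 ± √((4)² - 4·(-12))) / 2 = (4 ± √64) / 2
Solving: λ = -2, 6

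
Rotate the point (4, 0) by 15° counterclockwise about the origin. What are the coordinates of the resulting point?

Rotation matrix for 15°: [[cos 15°, -sin 15°], [sin 15°, cos 15°]] ≈ [[0.965926, -0.258819], [0.258819, 0.965926]]
[[0.965926, -0.258819], [0.258819, 0.965926]] × [4, 0]ᵀ ≈ [3.8637, 1.0353]ᵀ
Result: (3.8637, 1.0353)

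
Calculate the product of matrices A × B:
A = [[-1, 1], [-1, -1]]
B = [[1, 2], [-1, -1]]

Matrix multiplication:
C[0][0] = -1×1 + 1×-1 = -2
C[0][1] = -1×2 + 1×-1 = -3
C[1][0] = -1×1 + -1×-1 = 0
C[1][1] = -1×2 + -1×-1 = -1
Result: [[-2, -3], [0, -1]]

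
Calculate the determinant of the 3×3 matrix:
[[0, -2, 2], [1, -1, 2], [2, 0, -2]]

Expansion along first row:
det = 0·det([[-1,2],[0,-2]]) - -2·det([[1,2],[2,-2]]) + 2·det([[1,-1],[2,0]])
    = 0·(-1·-2 - 2·0) - -2·(1·-2 - 2·2) + 2·(1·0 - -1·2)
    = 0·2 - -2·-6 + 2·2
    = 0 + -12 + 4 = -8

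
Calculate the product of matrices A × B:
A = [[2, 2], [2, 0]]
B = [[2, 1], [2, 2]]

Matrix multiplication:
C[0][0] = 2×2 + 2×2 = 8
C[0][1] = 2×1 + 2×2 = 6
C[1][0] = 2×2 + 0×2 = 4
C[1][1] = 2×1 + 0×2 = 2
Result: [[8, 6], [4, 2]]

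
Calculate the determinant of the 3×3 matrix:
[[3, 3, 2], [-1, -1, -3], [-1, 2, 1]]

Expansion along first row:
det = 3·det([[-1,-3],[2,1]]) - 3·det([[-1,-3],[-1,1]]) + 2·det([[-1,-1],[-1,2]])
    = 3·(-1·1 - -3·2) - 3·(-1·1 - -3·-1) + 2·(-1·2 - -1·-1)
    = 3·5 - 3·-4 + 2·-3
    = 15 + 12 + -6 = 21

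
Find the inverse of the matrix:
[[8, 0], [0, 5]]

For [[a,b],[c,d]], inverse = (1/det)·[[d,-b],[-c,a]]
det = (8)(5) - (0)(0) = 40 - 0 = 40
Inverse = (1/40)·[[5, 0], [0, 8]]
= [[1/8, 0], [0, 1/5]]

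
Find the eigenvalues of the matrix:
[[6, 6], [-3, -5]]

Characteristic equation: det(A - λI) = 0
λ² - (trace)λ + (det) = 0
trace = 6 + -5 = 1, det = (6)(-5) - (6)(-3) = -12
λ² - (1)λ + (-12) = 0
λ = (1 ± √((1)² - 4·(-12))) / 2 = (1 ± √49) / 2
Solving: λ = -3, 4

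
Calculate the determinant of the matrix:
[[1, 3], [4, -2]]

For a 2×2 matrix [[a, b], [c, d]], det = ad - bc
det = (1)(-2) - (3)(4) = -2 - 12 = -14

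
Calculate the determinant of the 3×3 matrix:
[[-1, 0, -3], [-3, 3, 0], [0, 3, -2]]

Expansion along first row:
det = -1·det([[3,0],[3,-2]]) - 0·det([[-3,0],[0,-2]]) + -3·det([[-3,3],[0,3]])
    = -1·(3·-2 - 0·3) - 0·(-3·-2 - 0·0) + -3·(-3·3 - 3·0)
    = -1·-6 - 0·6 + -3·-9
    = 6 + 0 + 27 = 33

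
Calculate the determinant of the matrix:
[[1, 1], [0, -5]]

For a 2×2 matrix [[a, b], [c, d]], det = ad - bc
det = (1)(-5) - (1)(0) = -5 - 0 = -5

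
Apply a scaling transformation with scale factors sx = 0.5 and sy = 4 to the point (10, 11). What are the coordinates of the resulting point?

Scaling matrix:
[[0.50, 0], [0, 4]]
Result: (10 × 0.5, 11 × 4) = (5, 44)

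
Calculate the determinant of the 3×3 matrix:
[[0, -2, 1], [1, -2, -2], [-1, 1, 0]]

Expansion along first row:
det = 0·det([[-2,-2],[1,0]]) - -2·det([[1,-2],[-1,0]]) + 1·det([[1,-2],[-1,1]])
    = 0·(-2·0 - -2·1) - -2·(1·0 - -2·-1) + 1·(1·1 - -2·-1)
    = 0·2 - -2·-2 + 1·-1
    = 0 + -4 + -1 = -5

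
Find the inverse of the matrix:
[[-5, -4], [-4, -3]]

For [[a,b],[c,d]], inverse = (1/det)·[[d,-b],[-c,a]]
det = (-5)(-3) - (-4)(-4) = 15 - 16 = -1
Inverse = (1/-1)·[[-3, 4], [4, -5]]
= [[3, -4], [-4, 5]]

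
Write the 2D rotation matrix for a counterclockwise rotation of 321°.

Rotation matrix formula: [[cos θ, -sin θ], [sin θ, cos θ]]
For θ = 321°:
cos(321°) = 0.7771
sin(321°) = -0.6293
Result: [[0.7771, 0.6293], [-0.6293, 0.7771]]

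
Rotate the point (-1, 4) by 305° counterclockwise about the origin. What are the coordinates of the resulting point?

Rotation matrix for 305°: [[cos 305°, -sin 305°], [sin 305°, cos 305°]] ≈ [[0.573576, 0.819152], [-0.819152, 0.573576]]
[[0.573576, 0.819152], [-0.819152, 0.573576]] × [-1, 4]ᵀ ≈ [2.7030, 3.1135]ᵀ
Result: (2.7030, 3.1135)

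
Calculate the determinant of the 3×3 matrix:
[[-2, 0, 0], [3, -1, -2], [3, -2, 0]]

Expansion along first row:
det = -2·det([[-1,-2],[-2,0]]) - 0·det([[3,-2],[3,0]]) + 0·det([[3,-1],[3,-2]])
    = -2·(-1·0 - -2·-2) - 0·(3·0 - -2·3) + 0·(3·-2 - -1·3)
    = -2·-4 - 0·6 + 0·-3
    = 8 + 0 + 0 = 8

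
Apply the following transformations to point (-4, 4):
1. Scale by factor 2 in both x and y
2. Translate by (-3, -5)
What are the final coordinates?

Step 1: Scale (-4, 4) by 2 → (-8, 8)
Step 2: Translate by (-3, -5) → (-11, 3)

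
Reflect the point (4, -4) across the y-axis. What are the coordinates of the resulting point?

Reflection across y-axis: (4, -4) → (-4, -4)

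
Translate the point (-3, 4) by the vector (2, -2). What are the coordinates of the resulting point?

Translation by (2, -2) (homogeneous matrix [[1, 0, 2], [0, 1, -2], [0, 0, 1]]):
x' = -3 + 2 = -1
y' = 4 + -2 = 2
Result: (-1, 2)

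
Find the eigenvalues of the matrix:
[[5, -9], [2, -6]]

Characteristic equation: det(A - λI) = 0
λ² - (trace)λ + (det) = 0
trace = 5 + -6 = -1, det = (5)(-6) - (-9)(2) = -12
λ² - (-1)λ + (-12) = 0
λ = (-1 ± √((-1)² - 4·(-12))) / 2 = (-1 ± √49) / 2
Solving: λ = -4, 3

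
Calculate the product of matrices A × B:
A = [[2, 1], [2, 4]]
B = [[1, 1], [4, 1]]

Matrix multiplication:
C[0][0] = 2×1 + 1×4 = 6
C[0][1] = 2×1 + 1×1 = 3
C[1][0] = 2×1 + 4×4 = 18
C[1][1] = 2×1 + 4×1 = 6
Result: [[6, 3], [18, 6]]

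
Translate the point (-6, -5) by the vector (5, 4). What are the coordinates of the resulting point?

Translation by (5, 4) (homogeneous matrix [[1, 0, 5], [0, 1, 4], [0, 0, 1]]):
x' = -6 + 5 = -1
y' = -5 + 4 = -1
Result: (-1, -1)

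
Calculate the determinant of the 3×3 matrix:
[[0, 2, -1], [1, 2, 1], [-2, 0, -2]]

Expansion along first row:
det = 0·det([[2,1],[0,-2]]) - 2·det([[1,1],[-2,-2]]) + -1·det([[1,2],[-2,0]])
    = 0·(2·-2 - 1·0) - 2·(1·-2 - 1·-2) + -1·(1·0 - 2·-2)
    = 0·-4 - 2·0 + -1·4
    = 0 + 0 + -4 = -4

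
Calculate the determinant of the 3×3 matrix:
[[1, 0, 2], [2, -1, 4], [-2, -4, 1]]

Expansion along first row:
det = 1·det([[-1,4],[-4,1]]) - 0·det([[2,4],[-2,1]]) + 2·det([[2,-1],[-2,-4]])
    = 1·(-1·1 - 4·-4) - 0·(2·1 - 4·-2) + 2·(2·-4 - -1·-2)
    = 1·15 - 0·10 + 2·-10
    = 15 + 0 + -20 = -5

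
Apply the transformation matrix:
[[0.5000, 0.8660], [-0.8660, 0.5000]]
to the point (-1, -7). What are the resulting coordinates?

Matrix multiplication:
[[0.5000, 0.8660], [-0.8660, 0.5000]] × [-1, -7]ᵀ
= [(0.5000)(-1) + (0.8660)(-7), (-0.8660)(-1) + (0.5000)(-7)]ᵀ
= [-6.5620, -2.6340]ᵀ
Result: (-6.5620, -2.6340)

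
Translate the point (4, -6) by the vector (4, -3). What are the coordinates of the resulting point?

Translation by (4, -3) (homogeneous matrix [[1, 0, 4], [0, 1, -3], [0, 0, 1]]):
x' = 4 + 4 = 8
y' = -6 + -3 = -9
Result: (8, -9)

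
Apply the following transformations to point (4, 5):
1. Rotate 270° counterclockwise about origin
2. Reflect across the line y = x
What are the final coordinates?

Step 1: Rotate 270° → (5, -4)
Step 2: Reflect across line y = x → (-4, 5)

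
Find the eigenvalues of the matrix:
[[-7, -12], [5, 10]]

Characteristic equation: det(A - λI) = 0
λ² - (trace)λ + (det) = 0
trace = -7 + 10 = 3, det = (-7)(10) - (-12)(5) = -10
λ² - (3)λ + (-10) = 0
λ = (3 ± √((3)² - 4·(-10))) / 2 = (3 ± √49) / 2
Solving: λ = -2, 5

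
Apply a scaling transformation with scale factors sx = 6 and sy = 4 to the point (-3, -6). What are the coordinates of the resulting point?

Scaling matrix:
[[6, 0], [0, 4]]
Result: (-3 × 6, -6 × 4) = (-18, -24)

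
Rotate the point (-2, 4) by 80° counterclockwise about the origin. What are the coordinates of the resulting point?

Rotation matrix for 80°: [[cos 80°, -sin 80°], [sin 80°, cos 80°]] ≈ [[0.173648, -0.984808], [0.984808, 0.173648]]
[[0.173648, -0.984808], [0.984808, 0.173648]] × [-2, 4]ᵀ ≈ [-4.2865, -1.2750]ᵀ
Result: (-4.2865, -1.2750)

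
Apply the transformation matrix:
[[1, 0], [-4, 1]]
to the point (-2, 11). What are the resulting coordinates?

Matrix multiplication:
[[1, 0], [-4, 1]] × [-2, 11]ᵀ
= [(1)(-2) + (0)(11), (-4)(-2) + (1)(11)]ᵀ
= [-2, 19]ᵀ
Result: (-2, 19)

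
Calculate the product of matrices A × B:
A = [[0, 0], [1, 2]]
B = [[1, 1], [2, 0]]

Matrix multiplication:
C[0][0] = 0×1 + 0×2 = 0
C[0][1] = 0×1 + 0×0 = 0
C[1][0] = 1×1 + 2×2 = 5
C[1][1] = 1×1 + 2×0 = 1
Result: [[0, 0], [5, 1]]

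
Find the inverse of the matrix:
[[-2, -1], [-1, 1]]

For [[a,b],[c,d]], inverse = (1/det)·[[d,-b],[-c,a]]
det = (-2)(1) - (-1)(-1) = -2 - 1 = -3
Inverse = (1/-3)·[[1, 1], [1, -2]]
= [[-1/3, -1/3], [-1/3, 2/3]]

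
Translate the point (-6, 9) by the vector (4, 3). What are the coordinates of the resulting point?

Translation by (4, 3) (homogeneous matrix [[1, 0, 4], [0, 1, 3], [0, 0, 1]]):
x' = -6 + 4 = -2
y' = 9 + 3 = 12
Result: (-2, 12)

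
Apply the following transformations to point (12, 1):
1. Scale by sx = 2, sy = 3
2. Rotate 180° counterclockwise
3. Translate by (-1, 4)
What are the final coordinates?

Step 1: Scale → (24, 3)
Step 2: Rotate 180° → (-24, -3)
Step 3: Translate → (-25, 1)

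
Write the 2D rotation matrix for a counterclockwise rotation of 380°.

Rotation matrix formula: [[cos θ, -sin θ], [sin θ, cos θ]]
For θ = 380°:
cos(380°) = 0.9397
sin(380°) = 0.3420
Result: [[0.9397, -0.3420], [0.3420, 0.9397]]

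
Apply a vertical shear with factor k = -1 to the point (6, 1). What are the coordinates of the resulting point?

Shear matrix for vertical shear with factor k = -1:
[[1, 0], [-1, 1]]
Result: (6, 1) → (6, -5)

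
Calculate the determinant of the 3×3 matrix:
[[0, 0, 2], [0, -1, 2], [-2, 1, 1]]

Expansion along first row:
det = 0·det([[-1,2],[1,1]]) - 0·det([[0,2],[-2,1]]) + 2·det([[0,-1],[-2,1]])
    = 0·(-1·1 - 2·1) - 0·(0·1 - 2·-2) + 2·(0·1 - -1·-2)
    = 0·-3 - 0·4 + 2·-2
    = 0 + 0 + -4 = -4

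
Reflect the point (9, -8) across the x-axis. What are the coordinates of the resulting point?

Reflection across x-axis: (9, -8) → (9, 8)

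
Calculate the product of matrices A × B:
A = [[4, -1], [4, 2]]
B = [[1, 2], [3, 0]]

Matrix multiplication:
C[0][0] = 4×1 + -1×3 = 1
C[0][1] = 4×2 + -1×0 = 8
C[1][0] = 4×1 + 2×3 = 10
C[1][1] = 4×2 + 2×0 = 8
Result: [[1, 8], [10, 8]]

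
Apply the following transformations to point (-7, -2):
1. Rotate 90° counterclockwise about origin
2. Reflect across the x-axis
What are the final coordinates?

Step 1: Rotate 90° → (2, -7)
Step 2: Reflect across x-axis → (2, 7)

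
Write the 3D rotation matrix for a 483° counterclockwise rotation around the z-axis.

Rotation matrix for counterclockwise 483° around z-axis:
cos(483°) = -0.5446, sin(483°) = 0.8387
Result: [[-0.5446, -0.8387, 0], [0.8387, -0.5446, 0], [0, 0, 1]]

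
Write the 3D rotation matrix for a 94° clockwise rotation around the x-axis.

Rotation matrix for clockwise 94° around x-axis:
A clockwise rotation by 94° is a counterclockwise rotation by -94°.
cos(-94°) = -0.0698, sin(-94°) = -0.9976
Result: [[1, 0, 0], [0, -0.0698, 0.9976], [0, -0.9976, -0.0698]]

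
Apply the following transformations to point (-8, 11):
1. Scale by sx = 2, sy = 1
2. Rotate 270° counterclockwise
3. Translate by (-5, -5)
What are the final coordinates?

Step 1: Scale → (-16, 11)
Step 2: Rotate 270° → (11, 16)
Step 3: Translate → (6, 11)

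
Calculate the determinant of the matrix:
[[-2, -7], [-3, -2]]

For a 2×2 matrix [[a, b], [c, d]], det = ad - bc
det = (-2)(-2) - (-7)(-3) = 4 - 21 = -17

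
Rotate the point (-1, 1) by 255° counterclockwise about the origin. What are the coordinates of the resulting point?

Rotation matrix for 255°: [[cos 255°, -sin 255°], [sin 255°, cos 255°]] ≈ [[-0.258819, 0.965926], [-0.965926, -0.258819]]
[[-0.258819, 0.965926], [-0.965926, -0.258819]] × [-1, 1]ᵀ ≈ [1.2247, 0.7071]ᵀ
Result: (1.2247, 0.7071)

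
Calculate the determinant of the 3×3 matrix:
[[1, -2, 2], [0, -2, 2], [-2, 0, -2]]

Expansion along first row:
det = 1·det([[-2,2],[0,-2]]) - -2·det([[0,2],[-2,-2]]) + 2·det([[0,-2],[-2,0]])
    = 1·(-2·-2 - 2·0) - -2·(0·-2 - 2·-2) + 2·(0·0 - -2·-2)
    = 1·4 - -2·4 + 2·-4
    = 4 + 8 + -8 = 4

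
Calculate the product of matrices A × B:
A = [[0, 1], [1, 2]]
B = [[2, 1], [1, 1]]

Matrix multiplication:
C[0][0] = 0×2 + 1×1 = 1
C[0][1] = 0×1 + 1×1 = 1
C[1][0] = 1×2 + 2×1 = 4
C[1][1] = 1×1 + 2×1 = 3
Result: [[1, 1], [4, 3]]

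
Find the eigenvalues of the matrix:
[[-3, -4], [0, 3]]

Characteristic equation: det(A - λI) = 0
λ² - (trace)λ + (det) = 0
trace = -3 + 3 = 0, det = (-3)(3) - (-4)(0) = -9
λ² - (0)λ + (-9) = 0
λ = (0 ± √((0)² - 4·(-9))) / 2 = (0 ± √36) / 2
Solving: λ = -3, 3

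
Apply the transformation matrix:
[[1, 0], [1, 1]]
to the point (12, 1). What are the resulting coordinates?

Matrix multiplication:
[[1, 0], [1, 1]] × [12, 1]ᵀ
= [(1)(12) + (0)(1), (1)(12) + (1)(1)]ᵀ
= [12, 13]ᵀ
Result: (12, 13)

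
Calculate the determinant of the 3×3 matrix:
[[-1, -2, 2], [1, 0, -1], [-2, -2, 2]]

Expansion along first row:
det = -1·det([[0,-1],[-2,2]]) - -2·det([[1,-1],[-2,2]]) + 2·det([[1,0],[-2,-2]])
    = -1·(0·2 - -1·-2) - -2·(1·2 - -1·-2) + 2·(1·-2 - 0·-2)
    = -1·-2 - -2·0 + 2·-2
    = 2 + 0 + -4 = -2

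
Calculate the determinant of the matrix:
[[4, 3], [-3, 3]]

For a 2×2 matrix [[a, b], [c, d]], det = ad - bc
det = (4)(3) - (3)(-3) = 12 - -9 = 21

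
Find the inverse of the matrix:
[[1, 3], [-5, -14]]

For [[a,b],[c,d]], inverse = (1/det)·[[d,-b],[-c,a]]
det = (1)(-14) - (3)(-5) = -14 - -15 = 1
Inverse = [[-14, -3], [5, 1]]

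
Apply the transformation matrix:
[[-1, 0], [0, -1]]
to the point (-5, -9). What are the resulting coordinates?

Matrix multiplication:
[[-1, 0], [0, -1]] × [-5, -9]ᵀ
= [(-1)(-5) + (0)(-9), (0)(-5) + (-1)(-9)]ᵀ
= [5, 9]ᵀ
Result: (5, 9)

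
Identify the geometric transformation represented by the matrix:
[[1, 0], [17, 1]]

This matrix represents: vertical shear with factor 17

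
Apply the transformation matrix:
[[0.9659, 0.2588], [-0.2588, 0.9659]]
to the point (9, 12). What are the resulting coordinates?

Matrix multiplication:
[[0.9659, 0.2588], [-0.2588, 0.9659]] × [9, 12]ᵀ
= [(0.9659)(9) + (0.2588)(12), (-0.2588)(9) + (0.9659)(12)]ᵀ
= [11.7987, 9.2616]ᵀ
Result: (11.7987, 9.2616)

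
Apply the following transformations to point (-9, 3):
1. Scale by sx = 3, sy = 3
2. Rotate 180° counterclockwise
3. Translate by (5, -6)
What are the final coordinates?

Step 1: Scale → (-27, 9)
Step 2: Rotate 180° → (27, -9)
Step 3: Translate → (32, -15)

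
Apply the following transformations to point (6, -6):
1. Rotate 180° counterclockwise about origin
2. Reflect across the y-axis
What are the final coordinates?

Step 1: Rotate 180° → (-6, 6)
Step 2: Reflect across y-axis → (6, 6)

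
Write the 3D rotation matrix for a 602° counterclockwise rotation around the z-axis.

Rotation matrix for counterclockwise 602° around z-axis:
cos(602°) = -0.4695, sin(602°) = -0.8829
Result: [[-0.4695, 0.8829, 0], [-0.8829, -0.4695, 0], [0, 0, 1]]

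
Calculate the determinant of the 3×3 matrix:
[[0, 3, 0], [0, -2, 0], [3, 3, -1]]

Expansion along first row:
det = 0·det([[-2,0],[3,-1]]) - 3·det([[0,0],[3,-1]]) + 0·det([[0,-2],[3,3]])
    = 0·(-2·-1 - 0·3) - 3·(0·-1 - 0·3) + 0·(0·3 - -2·3)
    = 0·2 - 3·0 + 0·6
    = 0 + 0 + 0 = 0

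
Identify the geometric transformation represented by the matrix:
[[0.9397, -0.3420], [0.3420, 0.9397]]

This matrix represents: rotation by 20° counterclockwise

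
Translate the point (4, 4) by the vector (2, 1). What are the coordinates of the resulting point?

Translation by (2, 1) (homogeneous matrix [[1, 0, 2], [0, 1, 1], [0, 0, 1]]):
x' = 4 + 2 = 6
y' = 4 + 1 = 5
Result: (6, 5)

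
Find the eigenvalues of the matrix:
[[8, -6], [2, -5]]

Characteristic equation: det(A - λI) = 0
λ² - (trace)λ + (det) = 0
trace = 8 + -5 = 3, det = (8)(-5) - (-6)(2) = -28
λ² - (3)λ + (-28) = 0
λ = (3 ± √((3)² - 4·(-28))) / 2 = (3 ± √121) / 2
Solving: λ = -4, 7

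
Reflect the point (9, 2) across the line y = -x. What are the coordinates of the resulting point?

Reflection across line y = -x: (9, 2) → (-2, -9)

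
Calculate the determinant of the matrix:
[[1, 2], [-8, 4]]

For a 2×2 matrix [[a, b], [c, d]], det = ad - bc
det = (1)(4) - (2)(-8) = 4 - -16 = 20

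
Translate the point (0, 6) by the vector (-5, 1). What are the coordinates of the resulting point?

Translation by (-5, 1) (homogeneous matrix [[1, 0, -5], [0, 1, 1], [0, 0, 1]]):
x' = 0 + -5 = -5
y' = 6 + 1 = 7
Result: (-5, 7)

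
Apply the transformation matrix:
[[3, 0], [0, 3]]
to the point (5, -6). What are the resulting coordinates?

Matrix multiplication:
[[3, 0], [0, 3]] × [5, -6]ᵀ
= [(3)(5) + (0)(-6), (0)(5) + (3)(-6)]ᵀ
= [15, -18]ᵀ
Result: (15, -18)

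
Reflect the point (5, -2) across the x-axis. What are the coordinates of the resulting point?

Reflection across x-axis: (5, -2) → (5, 2)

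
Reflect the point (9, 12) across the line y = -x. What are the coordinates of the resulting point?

Reflection across line y = -x: (9, 12) → (-12, -9)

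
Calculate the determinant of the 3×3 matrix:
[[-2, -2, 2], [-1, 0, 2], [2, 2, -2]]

Expansion along first row:
det = -2·det([[0,2],[2,-2]]) - -2·det([[-1,2],[2,-2]]) + 2·det([[-1,0],[2,2]])
    = -2·(0·-2 - 2·2) - -2·(-1·-2 - 2·2) + 2·(-1·2 - 0·2)
    = -2·-4 - -2·-2 + 2·-2
    = 8 + -4 + -4 = 0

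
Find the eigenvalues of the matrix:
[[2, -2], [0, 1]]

Characteristic equation: det(A - λI) = 0
λ² - (trace)λ + (det) = 0
trace = 2 + 1 = 3, det = (2)(1) - (-2)(0) = 2
λ² - (3)λ + (2) = 0
λ = (3 ± √((3)² - 4·(2))) / 2 = (3 ± √1) / 2
Solving: λ = 1, 2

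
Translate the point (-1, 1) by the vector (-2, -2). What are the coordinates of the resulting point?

Translation by (-2, -2) (homogeneous matrix [[1, 0, -2], [0, 1, -2], [0, 0, 1]]):
x' = -1 + -2 = -3
y' = 1 + -2 = -1
Result: (-3, -1)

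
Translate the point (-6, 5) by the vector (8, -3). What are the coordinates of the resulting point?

Translation by (8, -3) (homogeneous matrix [[1, 0, 8], [0, 1, -3], [0, 0, 1]]):
x' = -6 + 8 = 2
y' = 5 + -3 = 2
Result: (2, 2)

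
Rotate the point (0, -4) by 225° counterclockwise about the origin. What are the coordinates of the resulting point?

Rotation matrix for 225°: [[cos 225°, -sin 225°], [sin 225°, cos 225°]] ≈ [[-0.707107, 0.707107], [-0.707107, -0.707107]]
[[-0.707107, 0.707107], [-0.707107, -0.707107]] × [0, -4]ᵀ ≈ [-2.8284, 2.8284]ᵀ
Result: (-2.8284, 2.8284)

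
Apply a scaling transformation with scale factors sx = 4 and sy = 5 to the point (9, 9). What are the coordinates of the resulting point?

Scaling matrix:
[[4, 0], [0, 5]]
Result: (9 × 4, 9 × 5) = (36, 45)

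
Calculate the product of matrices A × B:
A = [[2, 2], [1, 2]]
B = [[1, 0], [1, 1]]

Matrix multiplication:
C[0][0] = 2×1 + 2×1 = 4
C[0][1] = 2×0 + 2×1 = 2
C[1][0] = 1×1 + 2×1 = 3
C[1][1] = 1×0 + 2×1 = 2
Result: [[4, 2], [3, 2]]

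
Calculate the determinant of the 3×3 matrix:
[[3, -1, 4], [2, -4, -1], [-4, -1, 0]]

Expansion along first row:
det = 3·det([[-4,-1],[-1,0]]) - -1·det([[2,-1],[-4,0]]) + 4·det([[2,-4],[-4,-1]])
    = 3·(-4·0 - -1·-1) - -1·(2·0 - -1·-4) + 4·(2·-1 - -4·-4)
    = 3·-1 - -1·-4 + 4·-18
    = -3 + -4 + -72 = -79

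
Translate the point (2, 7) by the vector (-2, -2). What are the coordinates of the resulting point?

Translation by (-2, -2) (homogeneous matrix [[1, 0, -2], [0, 1, -2], [0, 0, 1]]):
x' = 2 + -2 = 0
y' = 7 + -2 = 5
Result: (0, 5)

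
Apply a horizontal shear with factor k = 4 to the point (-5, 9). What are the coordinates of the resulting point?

Shear matrix for horizontal shear with factor k = 4:
[[1, 4], [0, 1]]
Result: (-5, 9) → (31, 9)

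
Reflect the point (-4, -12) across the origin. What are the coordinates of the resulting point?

Reflection across origin: (-4, -12) → (4, 12)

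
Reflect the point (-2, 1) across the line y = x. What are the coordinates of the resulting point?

Reflection across line y = x: (-2, 1) → (1, -2)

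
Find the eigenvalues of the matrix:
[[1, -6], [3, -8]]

Characteristic equation: det(A - λI) = 0
λ² - (trace)λ + (det) = 0
trace = 1 + -8 = -7, det = (1)(-8) - (-6)(3) = 10
λ² - (-7)λ + (10) = 0
λ = (-7 ± √((-7)² - 4·(10))) / 2 = (-7 ± √9) / 2
Solving: λ = -5, -2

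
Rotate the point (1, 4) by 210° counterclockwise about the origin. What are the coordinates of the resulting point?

Rotation matrix for 210°: [[cos 210°, -sin 210°], [sin 210°, cos 210°]] ≈ [[-0.866025, 0.500000], [-0.500000, -0.866025]]
[[-0.866025, 0.500000], [-0.500000, -0.866025]] × [1, 4]ᵀ ≈ [1.1340, -3.9641]ᵀ
Result: (1.1340, -3.9641)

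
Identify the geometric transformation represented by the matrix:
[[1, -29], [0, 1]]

This matrix represents: horizontal shear with factor -29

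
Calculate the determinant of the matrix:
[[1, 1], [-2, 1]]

For a 2×2 matrix [[a, b], [c, d]], det = ad - bc
det = (1)(1) - (1)(-2) = 1 - -2 = 3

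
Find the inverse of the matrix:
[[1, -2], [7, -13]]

For [[a,b],[c,d]], inverse = (1/det)·[[d,-b],[-c,a]]
det = (1)(-13) - (-2)(7) = -13 - -14 = 1
Inverse = [[-13, 2], [-7, 1]]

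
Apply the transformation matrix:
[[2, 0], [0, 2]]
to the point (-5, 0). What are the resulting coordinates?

Matrix multiplication:
[[2, 0], [0, 2]] × [-5, 0]ᵀ
= [(2)(-5) + (0)(0), (0)(-5) + (2)(0)]ᵀ
= [-10, 0]ᵀ
Result: (-10, 0)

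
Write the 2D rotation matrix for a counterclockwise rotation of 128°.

Rotation matrix formula: [[cos θ, -sin θ], [sin θ, cos θ]]
For θ = 128°:
cos(128°) = -0.6157
sin(128°) = 0.7880
Result: [[-0.6157, -0.7880], [0.7880, -0.6157]]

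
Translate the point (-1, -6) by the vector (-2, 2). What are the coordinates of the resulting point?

Translation by (-2, 2) (homogeneous matrix [[1, 0, -2], [0, 1, 2], [0, 0, 1]]):
x' = -1 + -2 = -3
y' = -6 + 2 = -4
Result: (-3, -4)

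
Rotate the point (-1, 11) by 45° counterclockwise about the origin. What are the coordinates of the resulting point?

Rotation matrix for 45°: [[cos 45°, -sin 45°], [sin 45°, cos 45°]] ≈ [[0.707107, -0.707107], [0.707107, 0.707107]]
[[0.707107, -0.707107], [0.707107, 0.707107]] × [-1, 11]ᵀ ≈ [-8.4853, 7.0711]ᵀ
Result: (-8.4853, 7.0711)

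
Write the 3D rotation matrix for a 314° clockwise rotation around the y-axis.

Rotation matrix for clockwise 314° around y-axis:
A clockwise rotation by 314° is a counterclockwise rotation by -314°.
cos(-314°) = 0.6947, sin(-314°) = 0.7193
Result: [[0.6947, 0, 0.7193], [0, 1, 0], [-0.7193, 0, 0.6947]]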